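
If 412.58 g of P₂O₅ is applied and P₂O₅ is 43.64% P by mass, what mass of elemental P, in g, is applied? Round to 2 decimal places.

P = 412.58 × 0.4364 = 180.0499 g.

180.05 g P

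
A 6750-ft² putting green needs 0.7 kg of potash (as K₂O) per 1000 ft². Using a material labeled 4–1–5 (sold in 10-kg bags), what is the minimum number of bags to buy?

10 bags

Product per 1000 ft² = 0.7 / 5% = 14 kg.
Total product = 14 × 6750 / 1000 = 94.5 kg.
Bags = ⌈94.5 / 10⌉ = 10.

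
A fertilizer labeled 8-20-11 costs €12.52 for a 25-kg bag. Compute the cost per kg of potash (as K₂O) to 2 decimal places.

K₂O in bag = 25 × 11% = 2.75 kg.
Cost per kg K₂O = €12.52 / 2.75 = €4.5527.

€4.55 per kg K₂O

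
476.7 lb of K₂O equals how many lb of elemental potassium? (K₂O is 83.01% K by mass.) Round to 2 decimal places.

395.71 lb K

K = 476.7 × 0.8301 = 395.709 lb.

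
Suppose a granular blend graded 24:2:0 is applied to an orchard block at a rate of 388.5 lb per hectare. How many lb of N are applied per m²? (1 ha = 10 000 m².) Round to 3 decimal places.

0.009 lb N per sq m

nitrogen per hectare = 388.5 × 24% = 93.24 lb.
Convert to per m²: 93.24 × 0.0001 = 0.009324 lb.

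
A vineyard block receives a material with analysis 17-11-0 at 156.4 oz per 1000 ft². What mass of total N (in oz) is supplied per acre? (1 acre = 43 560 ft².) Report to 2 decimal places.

nitrogen per 1000 ft² = 156.4 × 17% = 26.588 oz.
Convert to per acre: 26.588 × 43.56 = 1158.173 oz.

1158.17 oz N per acre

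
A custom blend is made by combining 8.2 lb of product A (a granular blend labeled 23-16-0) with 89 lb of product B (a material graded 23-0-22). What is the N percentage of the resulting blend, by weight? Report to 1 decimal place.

23.0% N

Total mass = 8.2 + 89 = 97.2 lb.
N mass = 23%×8.2 + 23%×89 = 22.356 lb.
% N = 22.356 / 97.2 = 23%.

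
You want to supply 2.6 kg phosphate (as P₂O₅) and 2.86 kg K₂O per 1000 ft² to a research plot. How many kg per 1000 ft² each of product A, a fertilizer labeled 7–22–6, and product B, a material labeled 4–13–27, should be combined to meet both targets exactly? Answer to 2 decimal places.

6.40 kg product A, 9.17 kg product B

Let a = kg of product A, b = kg of product B (per 1000 ft²).
P₂O₅: 0.22·a + 0.13·b = 2.6
K₂O: 0.06·a + 0.27·b = 2.86
Solving simultaneously: a = 6.39922, b = 9.17054.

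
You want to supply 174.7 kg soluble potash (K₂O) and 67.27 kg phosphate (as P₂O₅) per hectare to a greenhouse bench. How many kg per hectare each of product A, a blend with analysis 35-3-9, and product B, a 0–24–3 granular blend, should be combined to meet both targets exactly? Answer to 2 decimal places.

Per-hectare balance (a = product A, b = product B):
K₂O: 0.09·a + 0.03·b = 174.7
P₂O₅: 0.03·a + 0.24·b = 67.27
Eliminate a: (row1) − 0.09/0.03·(row2) → -0.69·b = -27.11, so b = 39.2899.
Back-substitute: a = (174.7 − 0.03·39.2899) / 0.09 = 1928.014.

1928.01 kg product A, 39.29 kg product B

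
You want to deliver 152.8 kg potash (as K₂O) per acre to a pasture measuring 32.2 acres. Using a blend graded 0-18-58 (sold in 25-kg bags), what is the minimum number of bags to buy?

Product per acre = 152.8 / 58% = 263.448 kg.
Total product = 263.448 × 32.2 = 8483.03 kg.
Bags = ⌈8483.03 / 25⌉ = 340.

340 bags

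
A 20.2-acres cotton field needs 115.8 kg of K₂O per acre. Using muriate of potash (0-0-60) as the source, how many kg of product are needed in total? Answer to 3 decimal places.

3898.600 kg

Product per acre = 115.8 / 60% = 193 kg.
Total product = 193 × 20.2 = 3898.6 kg.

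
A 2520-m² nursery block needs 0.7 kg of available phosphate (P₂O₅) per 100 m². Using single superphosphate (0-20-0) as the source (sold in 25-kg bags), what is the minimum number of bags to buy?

4 bags

Product per 100 m² = 0.7 / 20% = 3.5 kg.
Total product = 3.5 × 2520 / 100 = 88.2 kg.
Bags = ⌈88.2 / 25⌉ = 4.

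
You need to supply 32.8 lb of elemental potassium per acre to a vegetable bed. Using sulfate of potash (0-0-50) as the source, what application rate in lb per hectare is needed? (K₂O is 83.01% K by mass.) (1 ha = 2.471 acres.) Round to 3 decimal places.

195.275 lb of product per hectare

As K₂O: 32.8 / 0.8301 = 39.5133 lb per acre.
Product per acre = 39.5133 / 50% = 79.0266 lb.
Convert to per hectare: 79.0266 × 2.471 = 195.2748 lb.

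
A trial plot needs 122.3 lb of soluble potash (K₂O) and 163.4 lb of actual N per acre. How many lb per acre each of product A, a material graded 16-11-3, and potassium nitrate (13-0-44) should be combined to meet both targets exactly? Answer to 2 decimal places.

Per-acre balance (a = product A, b = potassium nitrate):
K₂O: 0.03·a + 0.44·b = 122.3
N: 0.16·a + 0.13·b = 163.4
Eliminate a: (row1) − 0.03/0.16·(row2) → 0.415625·b = 91.6625, so b = 220.541.
Back-substitute: a = (122.3 − 0.44·220.541) / 0.03 = 842.0602.

842.06 lb product A, 220.54 lb potassium nitrate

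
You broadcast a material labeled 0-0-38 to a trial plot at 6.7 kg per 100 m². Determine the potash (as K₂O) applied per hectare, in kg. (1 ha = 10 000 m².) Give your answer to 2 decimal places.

254.60 kg K₂O per hectare

K₂O per 100 m² = 6.7 × 38% = 2.546 kg.
Convert to per hectare: 2.546 × 100 = 254.6 kg.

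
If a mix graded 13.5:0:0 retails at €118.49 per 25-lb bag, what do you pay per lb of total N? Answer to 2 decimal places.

€35.11 per lb N

N in bag = 25 × 13.5% = 3.375 lb.
Cost per lb N = €118.49 / 3.375 = €35.1081.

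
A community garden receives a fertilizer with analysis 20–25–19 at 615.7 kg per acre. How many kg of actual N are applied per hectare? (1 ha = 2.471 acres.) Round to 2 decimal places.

304.28 kg N per hectare

nitrogen per acre = 615.7 × 20% = 123.14 kg.
Convert to per hectare: 123.14 × 2.471 = 304.279 kg.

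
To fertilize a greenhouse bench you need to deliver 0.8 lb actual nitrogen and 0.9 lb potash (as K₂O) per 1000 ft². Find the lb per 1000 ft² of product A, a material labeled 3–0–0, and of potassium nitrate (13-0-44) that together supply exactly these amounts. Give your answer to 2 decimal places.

17.80 lb product A, 2.05 lb potassium nitrate

With a, b = lb per 1000 ft² of product A and potassium nitrate:
N: 0.03·a + 0.13·b = 0.8
K₂O: 0·a + 0.44·b = 0.9
Solving simultaneously: a = 17.803, b = 2.04545.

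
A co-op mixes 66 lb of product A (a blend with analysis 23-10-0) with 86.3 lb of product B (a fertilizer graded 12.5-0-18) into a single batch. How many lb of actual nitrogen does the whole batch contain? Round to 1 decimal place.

26.0 lb N

N mass = 23%×66 + 12.5%×86.3 = 25.9675 lb.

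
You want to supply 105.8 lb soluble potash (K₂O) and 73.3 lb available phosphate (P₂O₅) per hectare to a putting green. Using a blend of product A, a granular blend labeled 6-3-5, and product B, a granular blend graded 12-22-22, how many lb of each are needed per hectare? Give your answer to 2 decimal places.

1625.00 lb product A, 111.59 lb product B

With a, b = lb per hectare of product A and product B:
K₂O: 0.05·a + 0.22·b = 105.8
P₂O₅: 0.03·a + 0.22·b = 73.3
Eliminate a: (row1) − 0.05/0.03·(row2) → -0.146667·b = -16.3667, so b = 111.591.
Back-substitute: a = (105.8 − 0.22·111.591) / 0.05 = 1625.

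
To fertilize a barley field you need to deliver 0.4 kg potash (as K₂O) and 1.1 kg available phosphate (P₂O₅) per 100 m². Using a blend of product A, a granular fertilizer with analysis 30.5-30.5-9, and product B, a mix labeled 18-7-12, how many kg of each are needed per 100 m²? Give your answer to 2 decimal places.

3.43 kg product A, 0.76 kg product B

Let a = kg of product A, b = kg of product B (per 100 m²).
K₂O: 0.09·a + 0.12·b = 0.4
P₂O₅: 0.305·a + 0.07·b = 1.1
Eliminate b: (row1) − 0.12/0.07·(row2) → -0.432857·a = -1.48571, so a = 3.43234.
Then b = (1.1 − 0.305·3.43234) / 0.07 = 0.759076.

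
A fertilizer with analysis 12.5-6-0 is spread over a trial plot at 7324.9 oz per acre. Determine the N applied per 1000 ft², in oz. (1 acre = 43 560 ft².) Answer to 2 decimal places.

nitrogen per acre = 7324.9 × 12.5% = 915.612 oz.
Convert to per 1000 ft²: 915.612 × 0.0229568 = 21.0196 oz.

21.02 oz N per thousand sq ft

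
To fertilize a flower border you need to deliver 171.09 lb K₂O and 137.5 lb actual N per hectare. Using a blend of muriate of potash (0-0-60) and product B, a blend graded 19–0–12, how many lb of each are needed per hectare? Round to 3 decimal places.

140.413 lb muriate of potash, 723.684 lb product B

Per-hectare balance (a = muriate of potash, b = product B):
K₂O: 0.6·a + 0.12·b = 171.09
N: 0·a + 0.19·b = 137.5
Solving simultaneously: a = 140.4132, b = 723.6842.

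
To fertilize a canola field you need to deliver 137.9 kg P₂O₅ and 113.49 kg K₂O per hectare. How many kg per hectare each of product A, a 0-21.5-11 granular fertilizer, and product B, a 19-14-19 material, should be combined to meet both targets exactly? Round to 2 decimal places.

With a, b = kg per hectare of product A and product B:
P₂O₅: 0.215·a + 0.14·b = 137.9
K₂O: 0.11·a + 0.19·b = 113.49
Eliminate b: (row1) − 0.14/0.19·(row2) → 0.133947·a = 54.2758, so a = 405.202.
Then b = (113.49 − 0.11·405.202) / 0.19 = 362.72495.

405.20 kg product A, 362.72 kg product B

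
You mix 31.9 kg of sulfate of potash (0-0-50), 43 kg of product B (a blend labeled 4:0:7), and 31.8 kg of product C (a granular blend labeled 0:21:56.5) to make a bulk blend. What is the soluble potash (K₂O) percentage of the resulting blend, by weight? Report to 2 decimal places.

Total mass = 31.9 + 43 + 31.8 = 106.7 kg.
K₂O mass = 50%×31.9 + 7%×43 + 56.5%×31.8 = 36.927 kg.
% K₂O = 36.927 / 106.7 = 34.6082%.

34.61% K₂O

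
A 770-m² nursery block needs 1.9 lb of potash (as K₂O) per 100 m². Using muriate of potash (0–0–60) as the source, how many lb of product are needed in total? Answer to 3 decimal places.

Product per 100 m² = 1.9 / 60% = 3.16667 lb.
Total product = 3.16667 × 770 / 100 = 24.3833 lb.

24.383 lb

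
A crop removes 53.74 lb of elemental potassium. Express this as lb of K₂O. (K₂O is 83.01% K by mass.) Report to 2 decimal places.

K₂O = 53.74 / 0.8301 = 64.7392 lb.

64.74 lb K₂O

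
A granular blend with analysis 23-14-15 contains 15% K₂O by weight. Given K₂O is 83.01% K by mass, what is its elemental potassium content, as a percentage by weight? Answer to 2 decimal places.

%K = 15 × 0.8301 = 12.4515%.

12.45% K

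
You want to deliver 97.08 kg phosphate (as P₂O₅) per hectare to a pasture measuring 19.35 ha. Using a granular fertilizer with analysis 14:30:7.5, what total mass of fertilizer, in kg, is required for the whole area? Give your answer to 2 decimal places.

Product per hectare = 97.08 / 30% = 323.6 kg.
Total product = 323.6 × 19.35 = 6261.66 kg.

6261.66 kg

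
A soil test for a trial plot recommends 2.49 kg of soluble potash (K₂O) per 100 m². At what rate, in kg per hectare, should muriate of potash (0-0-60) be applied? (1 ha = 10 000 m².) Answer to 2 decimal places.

415.00 kg of product per hectare

Product per 100 m² = 2.49 / 60% = 4.15 kg.
Convert to per hectare: 4.15 × 100 = 415 kg.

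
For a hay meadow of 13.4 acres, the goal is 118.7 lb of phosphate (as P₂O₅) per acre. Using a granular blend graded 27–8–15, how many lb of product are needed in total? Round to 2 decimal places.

Product per acre = 118.7 / 8% = 1483.75 lb.
Total product = 1483.75 × 13.4 = 19882.25 lb.

19882.25 lb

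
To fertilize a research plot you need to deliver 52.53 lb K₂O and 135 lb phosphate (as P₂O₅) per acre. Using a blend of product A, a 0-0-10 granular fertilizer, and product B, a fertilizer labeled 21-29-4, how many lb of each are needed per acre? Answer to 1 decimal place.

With a, b = lb per acre of product A and product B:
K₂O: 0.1·a + 0.04·b = 52.53
P₂O₅: 0·a + 0.29·b = 135
Solving simultaneously: a = 339.093, b = 465.517.

339.1 lb product A, 465.5 lb product B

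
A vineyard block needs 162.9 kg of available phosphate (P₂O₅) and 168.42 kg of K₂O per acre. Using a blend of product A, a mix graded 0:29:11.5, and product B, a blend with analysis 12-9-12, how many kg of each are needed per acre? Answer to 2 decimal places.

With a, b = kg per acre of product A and product B:
P₂O₅: 0.29·a + 0.09·b = 162.9
K₂O: 0.115·a + 0.12·b = 168.42
Eliminate b: (row1) − 0.09/0.12·(row2) → 0.20375·a = 36.585, so a = 179.558.
Then b = (168.42 − 0.115·179.558) / 0.12 = 1231.423.

179.56 kg product A, 1231.42 kg product B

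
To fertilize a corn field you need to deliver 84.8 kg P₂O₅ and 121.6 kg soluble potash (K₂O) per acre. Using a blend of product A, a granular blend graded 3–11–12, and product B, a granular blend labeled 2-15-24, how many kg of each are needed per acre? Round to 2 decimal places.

251.43 kg product A, 380.95 kg product B

Per-acre balance (a = product A, b = product B):
P₂O₅: 0.11·a + 0.15·b = 84.8
K₂O: 0.12·a + 0.24·b = 121.6
Solving simultaneously: a = 251.429, b = 380.952.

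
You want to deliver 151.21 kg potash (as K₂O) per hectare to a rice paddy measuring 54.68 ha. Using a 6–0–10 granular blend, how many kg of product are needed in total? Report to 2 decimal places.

Product per hectare = 151.21 / 10% = 1512.1 kg.
Total product = 1512.1 × 54.68 = 82681.628 kg.

82681.63 kg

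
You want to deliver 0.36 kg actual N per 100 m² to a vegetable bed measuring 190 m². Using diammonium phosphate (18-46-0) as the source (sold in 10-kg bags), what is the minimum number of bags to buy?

Product per 100 m² = 0.36 / 18% = 2 kg.
Total product = 2 × 190 / 100 = 3.8 kg.
Bags = ⌈3.8 / 10⌉ = 1.

1 bags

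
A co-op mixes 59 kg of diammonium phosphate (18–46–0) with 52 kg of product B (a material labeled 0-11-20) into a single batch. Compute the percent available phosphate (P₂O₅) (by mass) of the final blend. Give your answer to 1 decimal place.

29.6% P₂O₅

Total mass = 59 + 52 = 111 kg.
P₂O₅ mass = 46%×59 + 11%×52 = 32.86 kg.
% P₂O₅ = 32.86 / 111 = 29.6036%.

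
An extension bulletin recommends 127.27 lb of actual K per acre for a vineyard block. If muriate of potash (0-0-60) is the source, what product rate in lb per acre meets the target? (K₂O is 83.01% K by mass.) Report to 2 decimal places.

255.53 lb of product per acre

As K₂O: 127.27 / 0.8301 = 153.319 lb per acre.
Product per acre = 153.319 / 60% = 255.531 lb.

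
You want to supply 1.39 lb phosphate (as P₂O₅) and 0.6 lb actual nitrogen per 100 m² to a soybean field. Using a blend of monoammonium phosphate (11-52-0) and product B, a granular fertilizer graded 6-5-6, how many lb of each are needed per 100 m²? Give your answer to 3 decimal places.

2.078 lb monoammonium phosphate, 6.191 lb product B

Per-100 m² balance (a = monoammonium phosphate, b = product B):
P₂O₅: 0.52·a + 0.05·b = 1.39
N: 0.11·a + 0.06·b = 0.6
Eliminate a: (row1) − 0.52/0.11·(row2) → -0.233636·b = -1.44636, so b = 6.19066.
Back-substitute: a = (1.39 − 0.05·6.19066) / 0.52 = 2.07782.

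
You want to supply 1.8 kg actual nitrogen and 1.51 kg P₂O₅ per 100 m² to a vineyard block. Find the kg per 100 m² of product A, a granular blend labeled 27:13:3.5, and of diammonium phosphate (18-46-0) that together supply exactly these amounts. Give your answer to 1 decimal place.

Per-100 m² balance (a = product A, b = diammonium phosphate):
N: 0.27·a + 0.18·b = 1.8
P₂O₅: 0.13·a + 0.46·b = 1.51
Eliminate b: (row1) − 0.18/0.46·(row2) → 0.21913·a = 1.20913, so a = 5.51786.
Then b = (1.51 − 0.13·5.51786) / 0.46 = 1.72321.

5.5 kg product A, 1.7 kg diammonium phosphate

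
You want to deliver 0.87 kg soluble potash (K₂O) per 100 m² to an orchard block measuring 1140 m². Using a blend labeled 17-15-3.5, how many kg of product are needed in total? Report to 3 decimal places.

283.371 kg

Product per 100 m² = 0.87 / 3.5% = 24.8571 kg.
Total product = 24.8571 × 1140 / 100 = 283.3714 kg.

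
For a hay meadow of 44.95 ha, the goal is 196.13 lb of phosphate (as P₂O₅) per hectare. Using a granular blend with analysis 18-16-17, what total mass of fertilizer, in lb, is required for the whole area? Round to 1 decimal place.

Product per hectare = 196.13 / 16% = 1225.81 lb.
Total product = 1225.81 × 44.95 = 55100.27 lb.

55100.3 lb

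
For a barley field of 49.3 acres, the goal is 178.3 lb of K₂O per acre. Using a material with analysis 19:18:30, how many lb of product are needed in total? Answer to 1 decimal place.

29300.6 lb

Product per acre = 178.3 / 30% = 594.333 lb.
Total product = 594.333 × 49.3 = 29300.63 lb.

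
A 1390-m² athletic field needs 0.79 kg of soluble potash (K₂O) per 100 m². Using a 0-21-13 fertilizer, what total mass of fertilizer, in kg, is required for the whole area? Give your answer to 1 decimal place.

Product per 100 m² = 0.79 / 13% = 6.07692 kg.
Total product = 6.07692 × 1390 / 100 = 84.4692 kg.

84.5 kg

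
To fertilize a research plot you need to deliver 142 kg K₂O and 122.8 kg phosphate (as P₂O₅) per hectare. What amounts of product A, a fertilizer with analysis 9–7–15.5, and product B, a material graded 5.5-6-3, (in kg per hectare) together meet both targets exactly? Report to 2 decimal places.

671.67 kg product A, 1263.06 kg product B

Per-hectare balance (a = product A, b = product B):
K₂O: 0.155·a + 0.03·b = 142
P₂O₅: 0.07·a + 0.06·b = 122.8
From row1: a = (142 − 0.03·b) / 0.155.
Into row2: 0.07·(142 − 0.03·b)/0.155 + 0.06·b = 122.8 → b = 1263.056, a = 671.667.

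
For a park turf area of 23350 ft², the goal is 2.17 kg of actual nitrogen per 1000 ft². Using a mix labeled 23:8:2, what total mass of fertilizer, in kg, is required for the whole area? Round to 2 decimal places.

Product per 1000 ft² = 2.17 / 23% = 9.43478 kg.
Total product = 9.43478 × 23350 / 1000 = 220.302 kg.

220.30 kg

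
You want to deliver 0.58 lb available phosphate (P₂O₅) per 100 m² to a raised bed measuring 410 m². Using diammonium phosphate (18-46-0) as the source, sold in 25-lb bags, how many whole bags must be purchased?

1 bags

Product per 100 m² = 0.58 / 46% = 1.26087 lb.
Total product = 1.26087 × 410 / 100 = 5.16957 lb.
Bags = ⌈5.16957 / 25⌉ = 1.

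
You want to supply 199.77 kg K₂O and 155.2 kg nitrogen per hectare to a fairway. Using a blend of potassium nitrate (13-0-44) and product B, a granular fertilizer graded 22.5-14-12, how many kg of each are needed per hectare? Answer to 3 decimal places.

315.638 kg potassium nitrate, 507.409 kg product B

Let a = kg of potassium nitrate, b = kg of product B (per hectare).
K₂O: 0.44·a + 0.12·b = 199.77
N: 0.13·a + 0.225·b = 155.2
Eliminate a: (row1) − 0.44/0.13·(row2) → -0.641538·b = -325.522, so b = 507.4089.
Back-substitute: a = (199.77 − 0.12·507.4089) / 0.44 = 315.63849.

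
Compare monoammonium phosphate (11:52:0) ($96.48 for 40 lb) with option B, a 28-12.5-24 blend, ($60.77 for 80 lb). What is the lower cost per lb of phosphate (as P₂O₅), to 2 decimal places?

$4.64 per lb P₂O₅ (monoammonium phosphate)

monoammonium phosphate: P₂O₅ per bag = 40 × 52% = 20.8 lb; cost = 96.48 / 20.8 = $4.6385/lb P₂O₅.
option B: P₂O₅ per bag = 80 × 12.5% = 10 lb; cost = 60.77 / 10 = $6.0770/lb P₂O₅.
monoammonium phosphate is cheaper.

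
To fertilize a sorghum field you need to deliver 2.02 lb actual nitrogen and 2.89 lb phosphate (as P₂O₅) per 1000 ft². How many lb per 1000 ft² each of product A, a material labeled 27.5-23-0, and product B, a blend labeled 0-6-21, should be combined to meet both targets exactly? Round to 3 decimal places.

With a, b = lb per 1000 ft² of product A and product B:
N: 0.275·a + 0·b = 2.02
P₂O₅: 0.23·a + 0.06·b = 2.89
Eliminate a: (row1) − 0.275/0.23·(row2) → -0.0717391·b = -1.43543, so b = 20.0091.
Back-substitute: a = (2.02 − 0·20.0091) / 0.275 = 7.34545.

7.345 lb product A, 20.009 lb product B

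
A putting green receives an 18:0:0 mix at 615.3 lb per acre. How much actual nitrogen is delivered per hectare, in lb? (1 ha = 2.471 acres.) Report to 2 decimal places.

273.67 lb N per hectare

nitrogen per acre = 615.3 × 18% = 110.754 lb.
Convert to per hectare: 110.754 × 2.471 = 273.673 lb.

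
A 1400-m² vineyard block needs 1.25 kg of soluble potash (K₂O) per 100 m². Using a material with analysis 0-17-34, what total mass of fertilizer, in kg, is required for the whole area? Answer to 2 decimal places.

51.47 kg

Product per 100 m² = 1.25 / 34% = 3.67647 kg.
Total product = 3.67647 × 1400 / 100 = 51.4706 kg.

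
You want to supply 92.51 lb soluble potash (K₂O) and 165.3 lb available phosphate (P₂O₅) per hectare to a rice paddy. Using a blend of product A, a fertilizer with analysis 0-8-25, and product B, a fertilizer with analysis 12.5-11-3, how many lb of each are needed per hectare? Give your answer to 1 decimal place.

Per-hectare balance (a = product A, b = product B):
K₂O: 0.25·a + 0.03·b = 92.51
P₂O₅: 0.08·a + 0.11·b = 165.3
From row1: a = (92.51 − 0.03·b) / 0.25.
Into row2: 0.08·(92.51 − 0.03·b)/0.25 + 0.11·b = 165.3 → b = 1351.56, a = 207.853.

207.9 lb product A, 1351.6 lb product B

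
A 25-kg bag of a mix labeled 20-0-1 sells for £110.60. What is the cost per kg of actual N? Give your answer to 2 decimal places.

£22.12 per kg N

N in bag = 25 × 20% = 5 kg.
Cost per kg N = £110.60 / 5 = £22.1200.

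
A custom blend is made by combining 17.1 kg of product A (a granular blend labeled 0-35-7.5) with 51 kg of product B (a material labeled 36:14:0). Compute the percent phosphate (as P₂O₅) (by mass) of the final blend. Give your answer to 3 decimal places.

19.273% P₂O₅

Total mass = 17.1 + 51 = 68.1 kg.
P₂O₅ mass = 35%×17.1 + 14%×51 = 13.125 kg.
% P₂O₅ = 13.125 / 68.1 = 19.2731%.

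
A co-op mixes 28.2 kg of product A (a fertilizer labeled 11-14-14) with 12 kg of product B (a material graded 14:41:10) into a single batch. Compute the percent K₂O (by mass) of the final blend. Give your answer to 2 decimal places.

Total mass = 28.2 + 12 = 40.2 kg.
K₂O mass = 14%×28.2 + 10%×12 = 5.148 kg.
% K₂O = 5.148 / 40.2 = 12.806%.

12.81% K₂O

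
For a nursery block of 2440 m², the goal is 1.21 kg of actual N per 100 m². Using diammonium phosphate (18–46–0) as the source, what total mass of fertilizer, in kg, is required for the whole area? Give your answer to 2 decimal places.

164.02 kg

Product per 100 m² = 1.21 / 18% = 6.72222 kg.
Total product = 6.72222 × 2440 / 100 = 164.022 kg.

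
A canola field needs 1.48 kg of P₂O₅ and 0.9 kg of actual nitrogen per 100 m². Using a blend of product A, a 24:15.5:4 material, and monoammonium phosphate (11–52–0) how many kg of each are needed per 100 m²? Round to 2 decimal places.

2.83 kg product A, 2.00 kg monoammonium phosphate

Per-100 m² balance (a = product A, b = monoammonium phosphate):
P₂O₅: 0.155·a + 0.52·b = 1.48
N: 0.24·a + 0.11·b = 0.9
From row1: a = (1.48 − 0.52·b) / 0.155.
Into row2: 0.24·(1.48 − 0.52·b)/0.155 + 0.11·b = 0.9 → b = 2.00186, a = 2.83248.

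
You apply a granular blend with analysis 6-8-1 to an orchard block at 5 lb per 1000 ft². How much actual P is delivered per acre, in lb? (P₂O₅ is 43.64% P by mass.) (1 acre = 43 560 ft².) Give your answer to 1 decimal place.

7.6 lb P per acre

P₂O₅ per 1000 ft² = 5 × 8% = 0.4 lb.
Elemental P = 0.4 × 0.4364 = 0.17456 lb per 1000 ft².
Convert to per acre: 0.17456 × 43.56 = 7.60383 lb.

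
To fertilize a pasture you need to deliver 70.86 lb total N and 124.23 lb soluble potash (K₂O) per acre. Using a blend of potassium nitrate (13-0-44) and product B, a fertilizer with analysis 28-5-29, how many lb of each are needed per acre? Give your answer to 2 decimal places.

With a, b = lb per acre of potassium nitrate and product B:
N: 0.13·a + 0.28·b = 70.86
K₂O: 0.44·a + 0.29·b = 124.23
Eliminate b: (row1) − 0.28/0.29·(row2) → -0.294828·a = -49.0862, so a = 166.491.
Then b = (124.23 − 0.44·166.491) / 0.29 = 175.772.

166.49 lb potassium nitrate, 175.77 lb product B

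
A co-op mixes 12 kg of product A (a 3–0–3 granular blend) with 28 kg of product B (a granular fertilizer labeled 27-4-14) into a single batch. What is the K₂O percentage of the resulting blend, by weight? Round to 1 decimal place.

10.7% K₂O

Total mass = 12 + 28 = 40 kg.
K₂O mass = 3%×12 + 14%×28 = 4.28 kg.
% K₂O = 4.28 / 40 = 10.7%.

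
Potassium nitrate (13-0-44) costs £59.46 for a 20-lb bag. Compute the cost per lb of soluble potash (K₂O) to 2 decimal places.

£6.76 per lb K₂O

K₂O in bag = 20 × 44% = 8.8 lb.
Cost per lb K₂O = £59.46 / 8.8 = £6.7568.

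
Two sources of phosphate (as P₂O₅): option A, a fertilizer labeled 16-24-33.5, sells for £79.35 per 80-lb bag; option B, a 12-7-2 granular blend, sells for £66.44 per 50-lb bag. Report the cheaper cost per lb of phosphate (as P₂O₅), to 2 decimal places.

option A: P₂O₅ per bag = 80 × 24% = 19.2 lb; cost = 79.35 / 19.2 = £4.1328/lb P₂O₅.
option B: P₂O₅ per bag = 50 × 7% = 3.5 lb; cost = 66.44 / 3.5 = £18.9829/lb P₂O₅.
option A is cheaper.

£4.13 per lb P₂O₅ (option A)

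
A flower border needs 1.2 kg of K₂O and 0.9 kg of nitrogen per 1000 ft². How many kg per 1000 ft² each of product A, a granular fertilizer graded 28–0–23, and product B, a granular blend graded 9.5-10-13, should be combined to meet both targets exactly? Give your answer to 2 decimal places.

Per-1000 ft² balance (a = product A, b = product B):
K₂O: 0.23·a + 0.13·b = 1.2
N: 0.28·a + 0.095·b = 0.9
From row1: a = (1.2 − 0.13·b) / 0.23.
Into row2: 0.28·(1.2 − 0.13·b)/0.23 + 0.095·b = 0.9 → b = 8.86598, a = 0.206186.

0.21 kg product A, 8.87 kg product B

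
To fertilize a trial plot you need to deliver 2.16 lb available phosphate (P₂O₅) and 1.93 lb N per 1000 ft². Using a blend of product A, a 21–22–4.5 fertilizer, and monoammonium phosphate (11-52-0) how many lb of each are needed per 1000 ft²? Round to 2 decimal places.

Let a = lb of product A, b = lb of monoammonium phosphate (per 1000 ft²).
P₂O₅: 0.22·a + 0.52·b = 2.16
N: 0.21·a + 0.11·b = 1.93
Eliminate a: (row1) − 0.22/0.21·(row2) → 0.404762·b = 0.138095, so b = 0.341176.
Back-substitute: a = (2.16 − 0.52·0.341176) / 0.22 = 9.01176.

9.01 lb product A, 0.34 lb monoammonium phosphate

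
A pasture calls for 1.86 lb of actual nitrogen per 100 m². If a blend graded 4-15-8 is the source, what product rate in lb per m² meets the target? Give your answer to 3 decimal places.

Product per 100 m² = 1.86 / 4% = 46.5 lb.
Convert to per m²: 46.5 × 0.01 = 0.465 lb.

0.465 lb of product per sq m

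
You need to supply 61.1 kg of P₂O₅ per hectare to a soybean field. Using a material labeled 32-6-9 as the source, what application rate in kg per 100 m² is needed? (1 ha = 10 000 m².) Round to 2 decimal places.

10.18 kg of product per hundred sq m

Product per hectare = 61.1 / 6% = 1018.33 kg.
Convert to per 100 m²: 1018.33 × 0.01 = 10.1833 kg.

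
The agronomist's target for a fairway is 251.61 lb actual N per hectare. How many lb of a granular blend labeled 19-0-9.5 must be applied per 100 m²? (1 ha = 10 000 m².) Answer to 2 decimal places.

Product per hectare = 251.61 / 19% = 1324.26 lb.
Convert to per 100 m²: 1324.26 × 0.01 = 13.2426 lb.

13.24 lb of product per hundred sq m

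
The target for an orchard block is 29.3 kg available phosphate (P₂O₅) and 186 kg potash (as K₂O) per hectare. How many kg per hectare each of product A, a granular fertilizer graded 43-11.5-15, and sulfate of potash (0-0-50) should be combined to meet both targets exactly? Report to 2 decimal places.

Let a = kg of product A, b = kg of sulfate of potash (per hectare).
P₂O₅: 0.115·a + 0·b = 29.3
K₂O: 0.15·a + 0.5·b = 186
From row1: a = (29.3 − 0·b) / 0.115.
Into row2: 0.15·(29.3 − 0·b)/0.115 + 0.5·b = 186 → b = 295.565, a = 254.783.

254.78 kg product A, 295.57 kg sulfate of potash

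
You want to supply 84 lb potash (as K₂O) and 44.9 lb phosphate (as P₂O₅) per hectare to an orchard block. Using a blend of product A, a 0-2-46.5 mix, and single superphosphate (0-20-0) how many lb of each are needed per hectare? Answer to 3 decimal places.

180.645 lb product A, 206.435 lb single superphosphate

Per-hectare balance (a = product A, b = single superphosphate):
K₂O: 0.465·a + 0·b = 84
P₂O₅: 0.02·a + 0.2·b = 44.9
Solving simultaneously: a = 180.6452, b = 206.43548.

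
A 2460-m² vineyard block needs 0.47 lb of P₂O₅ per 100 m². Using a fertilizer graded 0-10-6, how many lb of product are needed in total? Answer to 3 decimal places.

115.620 lb

Product per 100 m² = 0.47 / 10% = 4.7 lb.
Total product = 4.7 × 2460 / 100 = 115.62 lb.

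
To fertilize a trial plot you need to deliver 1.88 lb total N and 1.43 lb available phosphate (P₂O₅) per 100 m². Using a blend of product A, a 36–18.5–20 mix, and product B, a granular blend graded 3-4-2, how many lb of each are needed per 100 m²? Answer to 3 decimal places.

Per-100 m² balance (a = product A, b = product B):
N: 0.36·a + 0.03·b = 1.88
P₂O₅: 0.185·a + 0.04·b = 1.43
From row1: a = (1.88 − 0.03·b) / 0.36.
Into row2: 0.185·(1.88 − 0.03·b)/0.36 + 0.04·b = 1.43 → b = 18.8701, a = 3.64972.

3.650 lb product A, 18.870 lb product B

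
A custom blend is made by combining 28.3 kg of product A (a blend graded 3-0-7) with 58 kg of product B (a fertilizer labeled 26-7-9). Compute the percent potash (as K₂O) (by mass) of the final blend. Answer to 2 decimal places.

8.34% K₂O

Total mass = 28.3 + 58 = 86.3 kg.
K₂O mass = 7%×28.3 + 9%×58 = 7.201 kg.
% K₂O = 7.201 / 86.3 = 8.34415%.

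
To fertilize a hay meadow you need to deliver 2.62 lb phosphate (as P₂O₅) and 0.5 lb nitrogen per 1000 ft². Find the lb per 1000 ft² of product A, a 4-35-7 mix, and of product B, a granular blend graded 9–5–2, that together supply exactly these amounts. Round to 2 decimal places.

With a, b = lb per 1000 ft² of product A and product B:
P₂O₅: 0.35·a + 0.05·b = 2.62
N: 0.04·a + 0.09·b = 0.5
Eliminate b: (row1) − 0.05/0.09·(row2) → 0.327778·a = 2.34222, so a = 7.14576.
Then b = (0.5 − 0.04·7.14576) / 0.09 = 2.37966.

7.15 lb product A, 2.38 lb product B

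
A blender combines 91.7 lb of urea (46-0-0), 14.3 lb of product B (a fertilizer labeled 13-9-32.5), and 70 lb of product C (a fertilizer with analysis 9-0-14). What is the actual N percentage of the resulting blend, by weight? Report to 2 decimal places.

28.60% N

Total mass = 91.7 + 14.3 + 70 = 176 lb.
N mass = 46%×91.7 + 13%×14.3 + 9%×70 = 50.341 lb.
% N = 50.341 / 176 = 28.6028%.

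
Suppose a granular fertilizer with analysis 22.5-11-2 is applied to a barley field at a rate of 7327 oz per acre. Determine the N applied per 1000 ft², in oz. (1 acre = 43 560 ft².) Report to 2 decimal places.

nitrogen per acre = 7327 × 22.5% = 1648.58 oz.
Convert to per 1000 ft²: 1648.58 × 0.0229568 = 37.8461 oz.

37.85 oz N per thousand sq ft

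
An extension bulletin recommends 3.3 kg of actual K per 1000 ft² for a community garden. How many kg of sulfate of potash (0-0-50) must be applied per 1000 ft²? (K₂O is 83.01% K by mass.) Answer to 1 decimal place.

As K₂O: 3.3 / 0.8301 = 3.97542 kg per 1000 ft².
Product per 1000 ft² = 3.97542 / 50% = 7.95085 kg.

8.0 kg of product per thousand sq ft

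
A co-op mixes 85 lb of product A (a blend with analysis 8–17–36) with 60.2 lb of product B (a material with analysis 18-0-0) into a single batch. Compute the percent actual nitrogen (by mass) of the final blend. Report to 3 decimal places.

12.146% N

Total mass = 85 + 60.2 = 145.2 lb.
N mass = 8%×85 + 18%×60.2 = 17.636 lb.
% N = 17.636 / 145.2 = 12.14601%.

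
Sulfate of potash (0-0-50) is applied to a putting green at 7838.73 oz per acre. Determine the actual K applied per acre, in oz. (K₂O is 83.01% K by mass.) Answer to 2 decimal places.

K₂O per acre = 7838.73 × 50% = 3919.36 oz.
Elemental K = 3919.36 × 0.8301 = 3253.4649 oz per acre.

3253.46 oz K per acre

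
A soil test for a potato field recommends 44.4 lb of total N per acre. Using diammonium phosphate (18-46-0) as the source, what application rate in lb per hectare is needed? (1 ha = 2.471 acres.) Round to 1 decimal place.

Product per acre = 44.4 / 18% = 246.667 lb.
Convert to per hectare: 246.667 × 2.471 = 609.513 lb.

609.5 lb of product per hectare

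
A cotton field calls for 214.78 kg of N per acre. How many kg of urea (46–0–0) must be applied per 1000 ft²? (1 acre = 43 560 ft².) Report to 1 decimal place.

10.7 kg of product per thousand sq ft

Product per acre = 214.78 / 46% = 466.913 kg.
Convert to per 1000 ft²: 466.913 × 0.0229568 = 10.7188 kg.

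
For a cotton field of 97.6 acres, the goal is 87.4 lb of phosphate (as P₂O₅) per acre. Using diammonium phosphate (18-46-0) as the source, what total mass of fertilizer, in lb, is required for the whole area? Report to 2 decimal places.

Product per acre = 87.4 / 46% = 190 lb.
Total product = 190 × 97.6 = 18544 lb.

18544.00 lb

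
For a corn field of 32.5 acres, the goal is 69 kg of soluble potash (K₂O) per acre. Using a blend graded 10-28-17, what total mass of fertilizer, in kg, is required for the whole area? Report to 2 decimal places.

13191.18 kg

Product per acre = 69 / 17% = 405.882 kg.
Total product = 405.882 × 32.5 = 13191.176 kg.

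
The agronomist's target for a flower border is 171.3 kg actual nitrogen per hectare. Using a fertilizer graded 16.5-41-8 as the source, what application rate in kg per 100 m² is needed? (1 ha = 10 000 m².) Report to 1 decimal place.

10.4 kg of product per hundred sq m

Product per hectare = 171.3 / 16.5% = 1038.18 kg.
Convert to per 100 m²: 1038.18 × 0.01 = 10.3818 kg.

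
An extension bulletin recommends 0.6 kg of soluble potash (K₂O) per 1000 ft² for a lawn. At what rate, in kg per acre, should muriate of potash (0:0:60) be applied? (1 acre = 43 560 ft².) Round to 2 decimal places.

43.56 kg of product per acre

Product per 1000 ft² = 0.6 / 60% = 1 kg.
Convert to per acre: 1 × 43.56 = 43.56 kg.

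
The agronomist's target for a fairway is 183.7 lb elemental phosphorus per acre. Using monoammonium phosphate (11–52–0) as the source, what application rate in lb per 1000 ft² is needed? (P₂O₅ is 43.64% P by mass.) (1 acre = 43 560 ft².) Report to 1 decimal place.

18.6 lb of product per thousand sq ft

As P₂O₅: 183.7 / 0.4364 = 420.944 lb per acre.
Product per acre = 420.944 / 52% = 809.508 lb.
Convert to per 1000 ft²: 809.508 × 0.0229568 = 18.5837 lb.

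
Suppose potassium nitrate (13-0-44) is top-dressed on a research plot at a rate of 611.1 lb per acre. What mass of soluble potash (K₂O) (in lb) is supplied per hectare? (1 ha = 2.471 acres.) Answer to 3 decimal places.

K₂O per acre = 611.1 × 44% = 268.884 lb.
Convert to per hectare: 268.884 × 2.471 = 664.4124 lb.

664.412 lb K₂O per hectare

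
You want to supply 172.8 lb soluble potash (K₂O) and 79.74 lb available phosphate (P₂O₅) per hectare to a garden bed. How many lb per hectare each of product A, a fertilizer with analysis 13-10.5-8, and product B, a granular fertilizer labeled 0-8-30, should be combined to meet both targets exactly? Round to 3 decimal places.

Per-hectare balance (a = product A, b = product B):
K₂O: 0.08·a + 0.3·b = 172.8
P₂O₅: 0.105·a + 0.08·b = 79.74
Solving simultaneously: a = 402.3108, b = 468.7171.

402.311 lb product A, 468.717 lb product B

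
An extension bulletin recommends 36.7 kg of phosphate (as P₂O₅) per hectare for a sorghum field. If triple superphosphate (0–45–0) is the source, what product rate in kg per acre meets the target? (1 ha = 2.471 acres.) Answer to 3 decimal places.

Product per hectare = 36.7 / 45% = 81.5556 kg.
Convert to per acre: 81.5556 × 0.404694 = 33.0051 kg.

33.005 kg of product per acre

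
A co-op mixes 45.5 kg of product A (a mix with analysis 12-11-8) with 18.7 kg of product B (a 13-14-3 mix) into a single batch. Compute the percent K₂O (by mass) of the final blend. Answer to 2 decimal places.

Total mass = 45.5 + 18.7 = 64.2 kg.
K₂O mass = 8%×45.5 + 3%×18.7 = 4.201 kg.
% K₂O = 4.201 / 64.2 = 6.54361%.

6.54% K₂O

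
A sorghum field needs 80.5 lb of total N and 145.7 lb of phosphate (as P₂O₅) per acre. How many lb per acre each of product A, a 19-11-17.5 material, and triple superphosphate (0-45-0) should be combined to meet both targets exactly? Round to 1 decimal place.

423.7 lb product A, 220.2 lb triple superphosphate

With a, b = lb per acre of product A and triple superphosphate:
N: 0.19·a + 0·b = 80.5
P₂O₅: 0.11·a + 0.45·b = 145.7
From row1: a = (80.5 − 0·b) / 0.19.
Into row2: 0.11·(80.5 − 0·b)/0.19 + 0.45·b = 145.7 → b = 220.211, a = 423.684.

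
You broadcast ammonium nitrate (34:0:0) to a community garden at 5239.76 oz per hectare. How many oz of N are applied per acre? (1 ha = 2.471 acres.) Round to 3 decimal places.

720.971 oz N per acre

nitrogen per hectare = 5239.76 × 34% = 1781.52 oz.
Convert to per acre: 1781.52 × 0.404694 = 720.9706 oz.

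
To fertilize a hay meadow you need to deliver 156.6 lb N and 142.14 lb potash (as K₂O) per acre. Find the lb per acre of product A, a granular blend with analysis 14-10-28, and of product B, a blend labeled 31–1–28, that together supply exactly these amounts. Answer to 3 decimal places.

4.525 lb product A, 503.118 lb product B

Let a = lb of product A, b = lb of product B (per acre).
N: 0.14·a + 0.31·b = 156.6
K₂O: 0.28·a + 0.28·b = 142.14
Eliminate b: (row1) − 0.31/0.28·(row2) → -0.17·a = -0.769286, so a = 4.52521.
Then b = (142.14 − 0.28·4.52521) / 0.28 = 503.1176.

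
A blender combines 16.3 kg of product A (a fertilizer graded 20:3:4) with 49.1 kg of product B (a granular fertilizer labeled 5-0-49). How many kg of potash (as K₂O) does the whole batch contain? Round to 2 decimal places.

24.71 kg K₂O

K₂O mass = 4%×16.3 + 49%×49.1 = 24.711 kg.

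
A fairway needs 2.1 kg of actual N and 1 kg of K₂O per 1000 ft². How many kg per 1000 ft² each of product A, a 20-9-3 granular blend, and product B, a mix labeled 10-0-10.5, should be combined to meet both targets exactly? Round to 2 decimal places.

6.69 kg product A, 7.61 kg product B

Let a = kg of product A, b = kg of product B (per 1000 ft²).
N: 0.2·a + 0.1·b = 2.1
K₂O: 0.03·a + 0.105·b = 1
Solving simultaneously: a = 6.69444, b = 7.61111.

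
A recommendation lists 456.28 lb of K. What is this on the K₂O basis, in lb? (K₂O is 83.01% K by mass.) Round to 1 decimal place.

549.7 lb K₂O

K₂O = 456.28 / 0.8301 = 549.669 lb.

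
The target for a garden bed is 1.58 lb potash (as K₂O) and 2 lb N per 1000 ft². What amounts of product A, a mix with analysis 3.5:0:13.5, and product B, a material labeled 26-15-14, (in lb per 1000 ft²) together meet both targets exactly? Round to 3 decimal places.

With a, b = lb per 1000 ft² of product A and product B:
K₂O: 0.135·a + 0.14·b = 1.58
N: 0.035·a + 0.26·b = 2
From row1: a = (1.58 − 0.14·b) / 0.135.
Into row2: 0.035·(1.58 − 0.14·b)/0.135 + 0.26·b = 2 → b = 7.10927, a = 4.33113.

4.331 lb product A, 7.109 lb product B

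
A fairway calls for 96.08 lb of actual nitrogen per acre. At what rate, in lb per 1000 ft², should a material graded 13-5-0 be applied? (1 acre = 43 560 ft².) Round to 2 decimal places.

16.97 lb of product per thousand sq ft

Product per acre = 96.08 / 13% = 739.077 lb.
Convert to per 1000 ft²: 739.077 × 0.0229568 = 16.9669 lb.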